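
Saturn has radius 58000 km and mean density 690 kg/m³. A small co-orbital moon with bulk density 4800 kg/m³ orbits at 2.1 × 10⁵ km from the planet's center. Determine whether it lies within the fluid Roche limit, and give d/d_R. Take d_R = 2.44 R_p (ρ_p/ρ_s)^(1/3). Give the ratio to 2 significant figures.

d_R = 2.44 × (58000 km) × (690/4800)^(1/3) = 74130 km
d/d_R = (2.1 × 10⁵) / (74130) = 2.8
Since d/d_R > 1, the body is outside the Roche limit.

outside; d/d_R ≈ 2.8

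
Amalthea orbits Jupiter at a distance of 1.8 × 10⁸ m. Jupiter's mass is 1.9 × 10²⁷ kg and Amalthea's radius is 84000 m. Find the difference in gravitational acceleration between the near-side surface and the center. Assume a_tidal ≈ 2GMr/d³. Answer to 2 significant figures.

3.7 × 10⁻³ m/s²

Differencing GM/(d−r)² and GM/d² to first order in r/d gives 2GMr/d³.
Δg = 2GMr/d³
   = 2 × (6.674 × 10⁻¹¹) × (1.9 × 10²⁷) × (84000) / (1.8 × 10⁸)³
   = 3.7 × 10⁻³ m/s²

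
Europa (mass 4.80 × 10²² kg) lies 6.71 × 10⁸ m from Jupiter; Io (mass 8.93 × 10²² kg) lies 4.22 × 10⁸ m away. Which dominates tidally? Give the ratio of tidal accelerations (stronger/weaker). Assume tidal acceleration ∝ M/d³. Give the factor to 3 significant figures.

The tide-raising term goes as M/d³ (the gradient of a 1/d² field).
Europa: (4.80 × 10²²) / (6.71 × 10⁸)³ = 1.589 × 10⁻⁴
Io: (8.93 × 10²²) / (4.22 × 10⁸)³ = 1.188 × 10⁻³
Ratio (larger/smaller) = 7.48

Io, by a factor of ≈ 7.48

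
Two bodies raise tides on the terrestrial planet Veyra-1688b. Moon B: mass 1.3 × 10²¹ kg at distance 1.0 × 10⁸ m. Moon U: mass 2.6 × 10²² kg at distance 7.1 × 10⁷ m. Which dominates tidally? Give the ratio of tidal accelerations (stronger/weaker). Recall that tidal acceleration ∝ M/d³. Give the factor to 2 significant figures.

Compare M/d³ for the two perturbers:
Moon B: (1.3 × 10²¹) / (1.0 × 10⁸)³ = 1.300 × 10⁻³
Moon U: (2.6 × 10²²) / (7.1 × 10⁷)³ = 7.264 × 10⁻²
Ratio (larger/smaller) = 56

Moon U, by a factor of ≈ 56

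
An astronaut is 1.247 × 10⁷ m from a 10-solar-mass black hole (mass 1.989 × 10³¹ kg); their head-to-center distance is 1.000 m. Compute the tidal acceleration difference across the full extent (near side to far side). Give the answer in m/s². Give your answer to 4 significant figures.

Δg = 4GMr/d³
   = 4 × (6.674 × 10⁻¹¹) × (1.989 × 10³¹) × (1.000) / (1.247 × 10⁷)³
   = 2.738 m/s²

2.738 m/s²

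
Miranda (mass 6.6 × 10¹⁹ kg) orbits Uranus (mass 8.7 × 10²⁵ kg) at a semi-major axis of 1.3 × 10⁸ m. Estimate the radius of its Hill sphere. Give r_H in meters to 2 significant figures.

8.2 × 10⁵ m

r_H ≈ a (m/3M)^(1/3)
    = (1.3 × 10⁸) × (6.6 × 10¹⁹ / (3 × 8.7 × 10²⁵))^(1/3)
    = 8.2 × 10⁵ m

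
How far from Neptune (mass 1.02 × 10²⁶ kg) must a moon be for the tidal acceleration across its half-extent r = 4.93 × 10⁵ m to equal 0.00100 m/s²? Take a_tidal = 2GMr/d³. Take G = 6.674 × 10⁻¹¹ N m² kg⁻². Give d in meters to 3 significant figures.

1.89 × 10⁸ m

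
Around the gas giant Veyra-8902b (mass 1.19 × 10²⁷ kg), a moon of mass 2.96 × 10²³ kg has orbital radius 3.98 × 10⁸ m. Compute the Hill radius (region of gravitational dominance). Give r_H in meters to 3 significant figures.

r_H ≈ a (m/3M)^(1/3)
    = (3.98 × 10⁸) × (2.96 × 10²³ / (3 × 1.19 × 10²⁷))^(1/3)
    = 1.74 × 10⁷ m

1.74 × 10⁷ m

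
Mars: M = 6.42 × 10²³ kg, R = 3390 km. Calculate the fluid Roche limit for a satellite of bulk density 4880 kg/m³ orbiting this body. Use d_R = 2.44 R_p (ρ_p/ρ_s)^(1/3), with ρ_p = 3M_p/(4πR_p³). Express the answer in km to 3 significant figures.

7700 km

ρ_p = 3M_p/(4πR_p³) = 3 × (6.42 × 10²³) / (4π × (3.39 × 10⁶ m)³) = 3930 kg/m³
d_R = 2.44 × 3390 km × (3930/4880)^(1/3)
    = 7700 km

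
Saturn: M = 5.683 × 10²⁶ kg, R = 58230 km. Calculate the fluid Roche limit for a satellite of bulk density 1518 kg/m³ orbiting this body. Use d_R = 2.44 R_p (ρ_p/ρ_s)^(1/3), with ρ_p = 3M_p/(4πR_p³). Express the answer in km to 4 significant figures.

1.091 × 10⁵ km

ρ_p = 3M_p/(4πR_p³) = 3 × (5.683 × 10²⁶) / (4π × (5.823 × 10⁷ m)³) = 687.1 kg/m³
d_R = 2.44 × 58230 km × (687.1/1518)^(1/3)
    = 1.091 × 10⁵ km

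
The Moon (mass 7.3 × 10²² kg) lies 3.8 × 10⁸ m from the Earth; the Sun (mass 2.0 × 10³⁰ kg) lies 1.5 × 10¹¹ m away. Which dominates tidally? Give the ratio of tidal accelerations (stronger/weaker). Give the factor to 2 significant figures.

The Moon, by a factor of ≈ 2.2

The tide-raising term goes as M/d³ (the gradient of a 1/d² field).
The Moon: (7.3 × 10²²) / (3.8 × 10⁸)³ = 1.330 × 10⁻³
The Sun: (2.0 × 10³⁰) / (1.5 × 10¹¹)³ = 5.926 × 10⁻⁴
Ratio (larger/smaller) = 2.2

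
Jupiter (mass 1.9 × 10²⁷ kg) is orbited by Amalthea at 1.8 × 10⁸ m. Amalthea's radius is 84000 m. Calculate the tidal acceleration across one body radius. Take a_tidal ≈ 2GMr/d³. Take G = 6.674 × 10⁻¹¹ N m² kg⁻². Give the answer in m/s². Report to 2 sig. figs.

The tidal stretch is the gradient of GM/d² times the body's extent r, hence the 1/d³ dependence.
Δg = 2GMr/d³
   = 2 × (6.674 × 10⁻¹¹) × (1.9 × 10²⁷) × (84000) / (1.8 × 10⁸)³
   = 3.7 × 10⁻³ m/s²

3.7 × 10⁻³ m/s²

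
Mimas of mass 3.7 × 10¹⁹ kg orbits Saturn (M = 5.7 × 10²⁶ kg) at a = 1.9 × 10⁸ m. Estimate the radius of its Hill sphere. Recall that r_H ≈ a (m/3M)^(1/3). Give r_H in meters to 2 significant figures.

5.3 × 10⁵ m

r_H ≈ a (m/3M)^(1/3)
    = (1.9 × 10⁸) × (3.7 × 10¹⁹ / (3 × 5.7 × 10²⁶))^(1/3)
    = 5.3 × 10⁵ m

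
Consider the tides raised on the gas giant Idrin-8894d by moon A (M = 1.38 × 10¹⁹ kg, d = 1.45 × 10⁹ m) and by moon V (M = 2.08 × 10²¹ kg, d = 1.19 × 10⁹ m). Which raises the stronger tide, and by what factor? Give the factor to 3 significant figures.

Moon V, by a factor of ≈ 273

Compare M/d³ for the two perturbers:
Moon A: (1.38 × 10¹⁹) / (1.45 × 10⁹)³ = 4.527 × 10⁻⁹
Moon V: (2.08 × 10²¹) / (1.19 × 10⁹)³ = 1.234 × 10⁻⁶
Ratio (larger/smaller) = 273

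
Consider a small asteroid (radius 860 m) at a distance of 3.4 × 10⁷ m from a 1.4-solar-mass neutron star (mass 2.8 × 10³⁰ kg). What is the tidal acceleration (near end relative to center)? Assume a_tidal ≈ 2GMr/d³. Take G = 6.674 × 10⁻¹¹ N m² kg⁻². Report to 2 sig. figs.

Δg = 2GMr/d³
   = 2 × (6.674 × 10⁻¹¹) × (2.8 × 10³⁰) × (860) / (3.4 × 10⁷)³
   = 8.2 m/s²

8.2 m/s²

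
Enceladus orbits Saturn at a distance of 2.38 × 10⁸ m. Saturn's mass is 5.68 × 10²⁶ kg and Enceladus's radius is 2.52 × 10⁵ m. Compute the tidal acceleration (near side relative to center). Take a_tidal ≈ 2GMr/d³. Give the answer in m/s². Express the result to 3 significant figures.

Δg = 2GMr/d³
   = 2 × (6.674 × 10⁻¹¹) × (5.68 × 10²⁶) × (2.52 × 10⁵) / (2.38 × 10⁸)³
   = 1.42 × 10⁻³ m/s²

1.42 × 10⁻³ m/s²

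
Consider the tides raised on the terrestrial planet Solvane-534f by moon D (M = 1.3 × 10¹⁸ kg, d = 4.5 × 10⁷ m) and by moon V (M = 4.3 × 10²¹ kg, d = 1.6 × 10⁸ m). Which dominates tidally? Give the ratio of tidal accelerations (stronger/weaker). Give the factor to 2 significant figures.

Moon V, by a factor of ≈ 74

Tidal acceleration ∝ M/d³, so compare M/d³ for each.
Moon D: (1.3 × 10¹⁸) / (4.5 × 10⁷)³ = 1.427 × 10⁻⁵
Moon V: (4.3 × 10²¹) / (1.6 × 10⁸)³ = 1.050 × 10⁻³
Ratio (larger/smaller) = 74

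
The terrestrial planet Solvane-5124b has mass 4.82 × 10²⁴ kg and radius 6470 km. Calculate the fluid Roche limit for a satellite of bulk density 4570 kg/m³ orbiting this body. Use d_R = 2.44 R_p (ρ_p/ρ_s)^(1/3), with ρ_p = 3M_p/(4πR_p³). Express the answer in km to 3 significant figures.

15400 km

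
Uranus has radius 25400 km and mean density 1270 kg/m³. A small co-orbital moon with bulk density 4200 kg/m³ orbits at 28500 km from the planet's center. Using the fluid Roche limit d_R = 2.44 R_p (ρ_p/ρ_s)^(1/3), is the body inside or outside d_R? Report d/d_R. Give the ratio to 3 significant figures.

d_R = 2.44 × (25400 km) × (1270/4200)^(1/3) = 41600 km
d/d_R = (28500) / (41600) = 0.685
Since d/d_R < 1, the body is inside the Roche limit.

inside; d/d_R ≈ 0.685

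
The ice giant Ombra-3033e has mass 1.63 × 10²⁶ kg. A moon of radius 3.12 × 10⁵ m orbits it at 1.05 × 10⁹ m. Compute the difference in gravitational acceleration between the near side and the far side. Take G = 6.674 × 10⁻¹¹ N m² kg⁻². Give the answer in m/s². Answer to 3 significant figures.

The field gradient is 2GM/d³; across the full diameter 2r the difference is 4GMr/d³.
Δg = 4GMr/d³
   = 4 × (6.674 × 10⁻¹¹) × (1.63 × 10²⁶) × (3.12 × 10⁵) / (1.05 × 10⁹)³
   = 1.17 × 10⁻⁵ m/s²

1.17 × 10⁻⁵ m/s²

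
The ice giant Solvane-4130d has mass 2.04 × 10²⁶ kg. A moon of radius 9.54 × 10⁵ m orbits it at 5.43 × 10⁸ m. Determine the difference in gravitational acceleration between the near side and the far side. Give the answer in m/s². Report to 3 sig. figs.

3.25 × 10⁻⁴ m/s²

Near-to-far spans 2r, so the tidal difference is twice the near-to-center value: 4GMr/d³.
Δg = 4GMr/d³
   = 4 × (6.674 × 10⁻¹¹) × (2.04 × 10²⁶) × (9.54 × 10⁵) / (5.43 × 10⁸)³
   = 3.25 × 10⁻⁴ m/s²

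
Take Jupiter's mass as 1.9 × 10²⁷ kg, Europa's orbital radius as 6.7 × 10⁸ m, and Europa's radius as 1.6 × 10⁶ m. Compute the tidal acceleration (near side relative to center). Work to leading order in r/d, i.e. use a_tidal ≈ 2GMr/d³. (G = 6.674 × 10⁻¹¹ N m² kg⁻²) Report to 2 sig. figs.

The tidal stretch is the gradient of GM/d² times the body's extent r, hence the 1/d³ dependence.
a_tidal = 2GMr/d³
        = 2 × (6.674 × 10⁻¹¹) × (1.9 × 10²⁷) × (1.6 × 10⁶) / (6.7 × 10⁸)³
        = 1.3 × 10⁻³ m/s²

1.3 × 10⁻³ m/s²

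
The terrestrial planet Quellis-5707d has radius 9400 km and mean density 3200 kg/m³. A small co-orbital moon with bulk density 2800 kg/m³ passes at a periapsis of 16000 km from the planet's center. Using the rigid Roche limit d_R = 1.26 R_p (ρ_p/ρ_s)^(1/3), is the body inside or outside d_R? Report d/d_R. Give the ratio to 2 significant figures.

outside; d/d_R ≈ 1.3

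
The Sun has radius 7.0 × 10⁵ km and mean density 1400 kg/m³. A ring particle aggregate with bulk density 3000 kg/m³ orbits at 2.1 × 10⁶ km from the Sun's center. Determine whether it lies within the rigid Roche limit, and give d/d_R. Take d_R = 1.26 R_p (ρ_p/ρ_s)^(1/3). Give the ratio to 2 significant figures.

outside; d/d_R ≈ 3.1

d_R = 1.26 × (7.0 × 10⁵ km) × (1400/3000)^(1/3) = 6.841 × 10⁵ km
d/d_R = (2.1 × 10⁶) / (6.841 × 10⁵) = 3.1
Since d/d_R > 1, the body is outside the Roche limit.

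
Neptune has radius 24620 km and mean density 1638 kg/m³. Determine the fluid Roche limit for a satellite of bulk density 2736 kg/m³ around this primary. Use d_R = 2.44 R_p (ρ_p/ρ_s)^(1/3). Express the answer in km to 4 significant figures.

d_R = 2.44 × 24620 km × (1638/2736)^(1/3)
    = 50630 km

50630 km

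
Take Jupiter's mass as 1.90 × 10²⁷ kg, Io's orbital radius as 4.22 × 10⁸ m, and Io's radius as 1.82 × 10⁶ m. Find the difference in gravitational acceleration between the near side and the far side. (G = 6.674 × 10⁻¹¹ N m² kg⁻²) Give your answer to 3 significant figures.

1.23 × 10⁻² m/s²

Differencing GM/(d−r)² and GM/(d+r)² to first order in r/d gives 4GMr/d³.
Δg = 4GMr/d³
   = 4 × (6.674 × 10⁻¹¹) × (1.90 × 10²⁷) × (1.82 × 10⁶) / (4.22 × 10⁸)³
   = 1.23 × 10⁻² m/s²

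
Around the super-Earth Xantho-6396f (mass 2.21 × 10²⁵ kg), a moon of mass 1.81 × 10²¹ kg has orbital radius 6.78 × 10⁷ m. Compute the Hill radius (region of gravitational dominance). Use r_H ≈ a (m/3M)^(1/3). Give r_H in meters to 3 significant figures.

2.04 × 10⁶ m

r_H ≈ a (m/3M)^(1/3)
    = (6.78 × 10⁷) × (1.81 × 10²¹ / (3 × 2.21 × 10²⁵))^(1/3)
    = 2.04 × 10⁶ m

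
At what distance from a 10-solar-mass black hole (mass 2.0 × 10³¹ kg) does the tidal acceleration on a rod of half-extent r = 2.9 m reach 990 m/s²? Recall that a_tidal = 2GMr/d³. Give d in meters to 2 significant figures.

2GMr/d³ = a_tidal  ⇒  d = (2GMr / a_tidal)^(1/3)
d = (2 × 6.674×10⁻¹¹ × (2.0 × 10³¹) × (2.9) / (990))^(1/3)
  = 2.0 × 10⁶ m

2.0 × 10⁶ m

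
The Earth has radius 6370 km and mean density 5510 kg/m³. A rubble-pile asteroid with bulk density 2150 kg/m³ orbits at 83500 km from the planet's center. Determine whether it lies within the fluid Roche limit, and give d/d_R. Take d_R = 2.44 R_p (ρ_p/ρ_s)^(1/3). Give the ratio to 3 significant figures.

d_R = 2.44 × (6370 km) × (5510/2150)^(1/3) = 21270 km
d/d_R = (83500) / (21270) = 3.93
Since d/d_R > 1, the body is outside the Roche limit.

outside; d/d_R ≈ 3.93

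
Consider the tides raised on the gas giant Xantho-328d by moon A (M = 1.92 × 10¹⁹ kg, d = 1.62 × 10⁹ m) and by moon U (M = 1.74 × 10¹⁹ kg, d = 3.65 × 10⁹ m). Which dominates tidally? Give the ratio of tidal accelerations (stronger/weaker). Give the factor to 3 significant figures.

Tidal stretch scales as M/d³; compute that for each body.
Moon A: (1.92 × 10¹⁹) / (1.62 × 10⁹)³ = 4.516 × 10⁻⁹
Moon U: (1.74 × 10¹⁹) / (3.65 × 10⁹)³ = 3.578 × 10⁻¹⁰
Ratio (larger/smaller) = 12.6

Moon A, by a factor of ≈ 12.6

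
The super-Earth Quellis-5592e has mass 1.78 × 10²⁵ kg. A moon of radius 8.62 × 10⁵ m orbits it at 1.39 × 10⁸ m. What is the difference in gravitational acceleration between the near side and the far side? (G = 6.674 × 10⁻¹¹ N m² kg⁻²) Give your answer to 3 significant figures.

Δg = 4GMr/d³
   = 4 × (6.674 × 10⁻¹¹) × (1.78 × 10²⁵) × (8.62 × 10⁵) / (1.39 × 10⁸)³
   = 1.53 × 10⁻³ m/s²

1.53 × 10⁻³ m/s²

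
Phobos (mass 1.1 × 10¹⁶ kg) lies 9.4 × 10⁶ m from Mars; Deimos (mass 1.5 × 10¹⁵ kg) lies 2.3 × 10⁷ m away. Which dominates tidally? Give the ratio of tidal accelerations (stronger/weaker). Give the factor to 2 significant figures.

Phobos, by a factor of ≈ 110

Compare M/d³ for the two perturbers:
Phobos: (1.1 × 10¹⁶) / (9.4 × 10⁶)³ = 1.324 × 10⁻⁵
Deimos: (1.5 × 10¹⁵) / (2.3 × 10⁷)³ = 1.233 × 10⁻⁷
Ratio (larger/smaller) = 110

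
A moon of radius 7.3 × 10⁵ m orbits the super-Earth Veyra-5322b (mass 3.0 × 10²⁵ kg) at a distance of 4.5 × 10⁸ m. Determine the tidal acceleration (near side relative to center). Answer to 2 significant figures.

a_tidal = 2GMr/d³
        = 2 × (6.674 × 10⁻¹¹) × (3.0 × 10²⁵) × (7.3 × 10⁵) / (4.5 × 10⁸)³
        = 3.2 × 10⁻⁵ m/s²

3.2 × 10⁻⁵ m/s²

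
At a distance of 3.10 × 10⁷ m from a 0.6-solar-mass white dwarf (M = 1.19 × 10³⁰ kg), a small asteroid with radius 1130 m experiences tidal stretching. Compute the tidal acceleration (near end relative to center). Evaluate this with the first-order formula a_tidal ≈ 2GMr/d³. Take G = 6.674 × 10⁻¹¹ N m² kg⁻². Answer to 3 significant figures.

Δa = 2GMr/d³
   = 2 × (6.674 × 10⁻¹¹) × (1.19 × 10³⁰) × (1130) / (3.10 × 10⁷)³
   = 6.02 m/s²

6.02 m/s²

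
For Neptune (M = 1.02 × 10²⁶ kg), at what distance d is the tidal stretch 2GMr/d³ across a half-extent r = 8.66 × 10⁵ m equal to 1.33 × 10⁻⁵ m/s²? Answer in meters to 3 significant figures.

9.61 × 10⁸ m

2GMr/d³ = a_tidal  ⇒  d = (2GMr / a_tidal)^(1/3)
d = (2 × 6.674×10⁻¹¹ × (1.02 × 10²⁶) × (8.66 × 10⁵) / (1.33 × 10⁻⁵))^(1/3)
  = 9.61 × 10⁸ m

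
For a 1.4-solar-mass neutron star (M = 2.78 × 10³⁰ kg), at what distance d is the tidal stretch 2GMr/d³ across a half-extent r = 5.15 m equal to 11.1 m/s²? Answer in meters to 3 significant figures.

2GMr/d³ = a_tidal  ⇒  d = (2GMr / a_tidal)^(1/3)
d = (2 × 6.674×10⁻¹¹ × (2.78 × 10³⁰) × (5.15) / (11.1))^(1/3)
  = 5.56 × 10⁶ m

5.56 × 10⁶ m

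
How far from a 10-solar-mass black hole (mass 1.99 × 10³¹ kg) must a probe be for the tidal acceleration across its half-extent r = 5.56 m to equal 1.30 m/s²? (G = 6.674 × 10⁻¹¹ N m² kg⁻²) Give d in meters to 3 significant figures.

2GMr/d³ = a_tidal  ⇒  d = (2GMr / a_tidal)^(1/3)
d = (2 × 6.674×10⁻¹¹ × (1.99 × 10³¹) × (5.56) / (1.30))^(1/3)
  = 2.25 × 10⁷ m

2.25 × 10⁷ m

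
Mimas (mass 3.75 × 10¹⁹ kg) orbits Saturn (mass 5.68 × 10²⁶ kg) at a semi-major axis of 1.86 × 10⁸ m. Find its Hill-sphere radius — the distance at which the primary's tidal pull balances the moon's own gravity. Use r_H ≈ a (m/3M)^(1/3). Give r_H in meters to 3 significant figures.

r_H ≈ a (m/3M)^(1/3)
    = (1.86 × 10⁸) × (3.75 × 10¹⁹ / (3 × 5.68 × 10²⁶))^(1/3)
    = 5.21 × 10⁵ m

5.21 × 10⁵ m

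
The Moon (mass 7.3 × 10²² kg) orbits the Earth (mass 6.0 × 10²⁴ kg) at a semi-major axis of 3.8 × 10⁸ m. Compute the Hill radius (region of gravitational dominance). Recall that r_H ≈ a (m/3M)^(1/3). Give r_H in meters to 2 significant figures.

6.1 × 10⁷ m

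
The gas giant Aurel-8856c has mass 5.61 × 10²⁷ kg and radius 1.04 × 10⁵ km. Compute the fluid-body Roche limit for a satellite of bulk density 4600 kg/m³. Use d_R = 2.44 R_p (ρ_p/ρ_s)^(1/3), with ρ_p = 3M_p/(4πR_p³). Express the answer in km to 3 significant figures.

ρ_p = 3M_p/(4πR_p³) = 3 × (5.61 × 10²⁷) / (4π × (1.04 × 10⁸ m)³) = 1190 kg/m³
d_R = 2.44 × 1.04 × 10⁵ km × (1190/4600)^(1/3)
    = 1.62 × 10⁵ km

1.62 × 10⁵ km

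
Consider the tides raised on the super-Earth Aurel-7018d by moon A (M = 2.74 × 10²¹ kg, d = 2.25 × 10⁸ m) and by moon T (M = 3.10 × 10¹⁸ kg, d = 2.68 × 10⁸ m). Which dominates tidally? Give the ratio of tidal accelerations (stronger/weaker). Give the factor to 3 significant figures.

Moon A, by a factor of ≈ 1490

The tide-raising term goes as M/d³ (the gradient of a 1/d² field).
Moon A: (2.74 × 10²¹) / (2.25 × 10⁸)³ = 2.405 × 10⁻⁴
Moon T: (3.10 × 10¹⁸) / (2.68 × 10⁸)³ = 1.610 × 10⁻⁷
Ratio (larger/smaller) = 1490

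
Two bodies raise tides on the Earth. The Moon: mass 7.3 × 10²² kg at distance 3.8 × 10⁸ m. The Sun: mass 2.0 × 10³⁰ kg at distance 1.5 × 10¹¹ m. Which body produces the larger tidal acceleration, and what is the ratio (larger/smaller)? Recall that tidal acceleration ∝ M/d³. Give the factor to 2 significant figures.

The Moon, by a factor of ≈ 2.2

Tidal acceleration ∝ M/d³, so compare M/d³ for each.
The Moon: (7.3 × 10²²) / (3.8 × 10⁸)³ = 1.330 × 10⁻³
The Sun: (2.0 × 10³⁰) / (1.5 × 10¹¹)³ = 5.926 × 10⁻⁴
Ratio (larger/smaller) = 2.2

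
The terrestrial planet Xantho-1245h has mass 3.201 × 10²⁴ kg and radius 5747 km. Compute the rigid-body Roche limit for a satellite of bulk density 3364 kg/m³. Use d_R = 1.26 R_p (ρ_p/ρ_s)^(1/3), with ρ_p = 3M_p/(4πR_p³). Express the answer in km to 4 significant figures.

7688 km

ρ_p = 3M_p/(4πR_p³) = 3 × (3.201 × 10²⁴) / (4π × (5.747 × 10⁶ m)³) = 4026 kg/m³
d_R = 1.26 × 5747 km × (4026/3364)^(1/3)
    = 7688 km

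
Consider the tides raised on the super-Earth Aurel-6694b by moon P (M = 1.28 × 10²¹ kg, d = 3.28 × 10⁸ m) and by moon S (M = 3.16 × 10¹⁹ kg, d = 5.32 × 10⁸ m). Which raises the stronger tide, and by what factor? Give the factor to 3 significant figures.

The tide-raising term goes as M/d³ (the gradient of a 1/d² field).
Moon P: (1.28 × 10²¹) / (3.28 × 10⁸)³ = 3.627 × 10⁻⁵
Moon S: (3.16 × 10¹⁹) / (5.32 × 10⁸)³ = 2.099 × 10⁻⁷
Ratio (larger/smaller) = 173

Moon P, by a factor of ≈ 173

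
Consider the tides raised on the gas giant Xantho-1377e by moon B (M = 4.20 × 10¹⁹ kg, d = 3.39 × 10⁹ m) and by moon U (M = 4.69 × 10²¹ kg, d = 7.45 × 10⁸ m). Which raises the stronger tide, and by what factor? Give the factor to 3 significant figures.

Tidal stretch scales as M/d³; compute that for each body.
Moon B: (4.20 × 10¹⁹) / (3.39 × 10⁹)³ = 1.078 × 10⁻⁹
Moon U: (4.69 × 10²¹) / (7.45 × 10⁸)³ = 1.134 × 10⁻⁵
Ratio (larger/smaller) = 10500

Moon U, by a factor of ≈ 10500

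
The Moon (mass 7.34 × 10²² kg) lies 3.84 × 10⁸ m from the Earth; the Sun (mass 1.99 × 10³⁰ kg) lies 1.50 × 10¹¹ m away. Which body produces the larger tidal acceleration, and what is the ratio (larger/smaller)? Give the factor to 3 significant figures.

The tide-raising term goes as M/d³ (the gradient of a 1/d² field).
The Moon: (7.34 × 10²²) / (3.84 × 10⁸)³ = 1.296 × 10⁻³
The Sun: (1.99 × 10³⁰) / (1.50 × 10¹¹)³ = 5.896 × 10⁻⁴
Ratio (larger/smaller) = 2.20

The Moon, by a factor of ≈ 2.20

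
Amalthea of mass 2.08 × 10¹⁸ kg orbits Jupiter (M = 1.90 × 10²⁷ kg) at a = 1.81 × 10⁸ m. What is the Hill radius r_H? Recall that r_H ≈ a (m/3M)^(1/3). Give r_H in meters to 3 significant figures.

r_H ≈ a (m/3M)^(1/3)
    = (1.81 × 10⁸) × (2.08 × 10¹⁸ / (3 × 1.90 × 10²⁷))^(1/3)
    = 1.29 × 10⁵ m

1.29 × 10⁵ m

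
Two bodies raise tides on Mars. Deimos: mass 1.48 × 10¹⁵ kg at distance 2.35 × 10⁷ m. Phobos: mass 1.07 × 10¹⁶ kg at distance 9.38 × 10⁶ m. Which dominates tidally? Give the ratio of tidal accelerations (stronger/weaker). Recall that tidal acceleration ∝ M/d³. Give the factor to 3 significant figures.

Phobos, by a factor of ≈ 114

Tidal acceleration ∝ M/d³, so compare M/d³ for each.
Deimos: (1.48 × 10¹⁵) / (2.35 × 10⁷)³ = 1.140 × 10⁻⁷
Phobos: (1.07 × 10¹⁶) / (9.38 × 10⁶)³ = 1.297 × 10⁻⁵
Ratio (larger/smaller) = 114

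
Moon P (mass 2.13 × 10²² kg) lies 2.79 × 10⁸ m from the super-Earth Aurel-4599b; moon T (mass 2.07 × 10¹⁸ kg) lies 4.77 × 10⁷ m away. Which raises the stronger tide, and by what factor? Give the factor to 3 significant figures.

Moon P, by a factor of ≈ 51.4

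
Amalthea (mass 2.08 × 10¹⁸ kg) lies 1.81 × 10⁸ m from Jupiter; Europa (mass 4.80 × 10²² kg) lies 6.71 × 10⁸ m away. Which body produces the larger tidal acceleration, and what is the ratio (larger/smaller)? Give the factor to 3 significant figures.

Compare M/d³ for the two perturbers:
Amalthea: (2.08 × 10¹⁸) / (1.81 × 10⁸)³ = 3.508 × 10⁻⁷
Europa: (4.80 × 10²²) / (6.71 × 10⁸)³ = 1.589 × 10⁻⁴
Ratio (larger/smaller) = 453

Europa, by a factor of ≈ 453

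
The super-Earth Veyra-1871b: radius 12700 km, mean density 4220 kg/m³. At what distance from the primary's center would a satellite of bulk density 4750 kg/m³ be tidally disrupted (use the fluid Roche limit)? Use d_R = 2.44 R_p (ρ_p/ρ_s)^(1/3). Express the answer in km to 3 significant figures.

d_R = 2.44 × 12700 km × (4220/4750)^(1/3)
    = 29800 km

29800 km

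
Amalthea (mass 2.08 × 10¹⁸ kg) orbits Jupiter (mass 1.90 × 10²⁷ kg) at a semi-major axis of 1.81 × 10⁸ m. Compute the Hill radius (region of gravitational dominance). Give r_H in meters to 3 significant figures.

r_H ≈ a (m/3M)^(1/3)
    = (1.81 × 10⁸) × (2.08 × 10¹⁸ / (3 × 1.90 × 10²⁷))^(1/3)
    = 1.29 × 10⁵ m

1.29 × 10⁵ m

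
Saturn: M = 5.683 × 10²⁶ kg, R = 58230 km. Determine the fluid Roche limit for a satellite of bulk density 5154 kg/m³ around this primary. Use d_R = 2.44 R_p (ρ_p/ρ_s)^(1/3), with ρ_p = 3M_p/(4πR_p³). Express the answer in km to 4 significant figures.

72580 km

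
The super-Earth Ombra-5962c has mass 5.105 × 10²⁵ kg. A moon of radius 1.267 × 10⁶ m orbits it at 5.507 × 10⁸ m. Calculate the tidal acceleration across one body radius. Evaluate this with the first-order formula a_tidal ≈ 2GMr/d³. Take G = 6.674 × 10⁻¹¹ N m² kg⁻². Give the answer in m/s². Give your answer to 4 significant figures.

5.169 × 10⁻⁵ m/s²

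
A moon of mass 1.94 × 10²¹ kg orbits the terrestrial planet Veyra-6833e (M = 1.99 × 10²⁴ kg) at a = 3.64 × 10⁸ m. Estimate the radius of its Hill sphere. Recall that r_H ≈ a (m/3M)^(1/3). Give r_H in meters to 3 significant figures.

2.50 × 10⁷ m

r_H ≈ a (m/3M)^(1/3)
    = (3.64 × 10⁸) × (1.94 × 10²¹ / (3 × 1.99 × 10²⁴))^(1/3)
    = 2.50 × 10⁷ m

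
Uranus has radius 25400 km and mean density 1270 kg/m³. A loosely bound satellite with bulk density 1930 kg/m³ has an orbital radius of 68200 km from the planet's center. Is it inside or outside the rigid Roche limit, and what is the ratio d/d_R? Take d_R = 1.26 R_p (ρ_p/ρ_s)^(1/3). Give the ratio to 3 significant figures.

outside; d/d_R ≈ 2.45

d_R = 1.26 × (25400 km) × (1270/1930)^(1/3) = 27840 km
d/d_R = (68200) / (27840) = 2.45
Since d/d_R > 1, the body is outside the Roche limit.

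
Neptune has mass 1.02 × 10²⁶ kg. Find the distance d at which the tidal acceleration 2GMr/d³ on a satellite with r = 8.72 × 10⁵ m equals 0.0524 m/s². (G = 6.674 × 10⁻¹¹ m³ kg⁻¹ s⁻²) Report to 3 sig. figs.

6.10 × 10⁷ m

2GMr/d³ = a_tidal  ⇒  d = (2GMr / a_tidal)^(1/3)
d = (2 × 6.674×10⁻¹¹ × (1.02 × 10²⁶) × (8.72 × 10⁵) / (0.0524))^(1/3)
  = 6.10 × 10⁷ m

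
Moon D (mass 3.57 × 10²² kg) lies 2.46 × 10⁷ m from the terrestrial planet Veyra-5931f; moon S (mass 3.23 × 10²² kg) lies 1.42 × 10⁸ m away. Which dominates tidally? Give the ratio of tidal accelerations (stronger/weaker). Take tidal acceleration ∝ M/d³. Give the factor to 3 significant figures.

Moon D, by a factor of ≈ 213

Tidal acceleration ∝ M/d³, so compare M/d³ for each.
Moon D: (3.57 × 10²²) / (2.46 × 10⁷)³ = 2.398
Moon S: (3.23 × 10²²) / (1.42 × 10⁸)³ = 1.128 × 10⁻²
Ratio (larger/smaller) = 213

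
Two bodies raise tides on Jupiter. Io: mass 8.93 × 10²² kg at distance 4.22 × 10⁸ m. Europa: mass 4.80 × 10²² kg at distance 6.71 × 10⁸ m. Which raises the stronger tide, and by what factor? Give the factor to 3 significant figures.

The tide-raising term goes as M/d³ (the gradient of a 1/d² field).
Io: (8.93 × 10²²) / (4.22 × 10⁸)³ = 1.188 × 10⁻³
Europa: (4.80 × 10²²) / (6.71 × 10⁸)³ = 1.589 × 10⁻⁴
Ratio (larger/smaller) = 7.48

Io, by a factor of ≈ 7.48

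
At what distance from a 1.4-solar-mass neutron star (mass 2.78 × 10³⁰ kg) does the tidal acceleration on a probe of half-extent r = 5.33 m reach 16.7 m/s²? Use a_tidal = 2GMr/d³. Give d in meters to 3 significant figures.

4.91 × 10⁶ m

2GMr/d³ = a_tidal  ⇒  d = (2GMr / a_tidal)^(1/3)
d = (2 × 6.674×10⁻¹¹ × (2.78 × 10³⁰) × (5.33) / (16.7))^(1/3)
  = 4.91 × 10⁶ m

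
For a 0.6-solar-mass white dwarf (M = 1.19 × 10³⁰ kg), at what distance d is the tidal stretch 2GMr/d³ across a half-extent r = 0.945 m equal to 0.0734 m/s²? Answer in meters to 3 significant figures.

2GMr/d³ = a_tidal  ⇒  d = (2GMr / a_tidal)^(1/3)
d = (2 × 6.674×10⁻¹¹ × (1.19 × 10³⁰) × (0.945) / (0.0734))^(1/3)
  = 1.27 × 10⁷ m

1.27 × 10⁷ m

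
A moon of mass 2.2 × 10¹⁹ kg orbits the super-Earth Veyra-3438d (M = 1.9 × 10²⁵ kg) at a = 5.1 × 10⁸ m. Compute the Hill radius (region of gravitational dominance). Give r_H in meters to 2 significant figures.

r_H ≈ a (m/3M)^(1/3)
    = (5.1 × 10⁸) × (2.2 × 10¹⁹ / (3 × 1.9 × 10²⁵))^(1/3)
    = 3.7 × 10⁶ m

3.7 × 10⁶ m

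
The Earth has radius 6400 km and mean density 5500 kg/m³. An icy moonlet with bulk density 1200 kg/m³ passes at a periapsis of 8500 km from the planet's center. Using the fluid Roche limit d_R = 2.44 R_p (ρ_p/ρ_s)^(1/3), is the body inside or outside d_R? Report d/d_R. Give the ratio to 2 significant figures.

inside; d/d_R ≈ 0.33

d_R = 2.44 × (6400 km) × (5500/1200)^(1/3) = 25940 km
d/d_R = (8500) / (25940) = 0.33
Since d/d_R < 1, the body is inside the Roche limit.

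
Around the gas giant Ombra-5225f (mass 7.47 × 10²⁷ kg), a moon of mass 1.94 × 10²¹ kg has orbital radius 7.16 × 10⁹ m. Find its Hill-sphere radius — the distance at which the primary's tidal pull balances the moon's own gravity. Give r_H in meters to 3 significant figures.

r_H ≈ a (m/3M)^(1/3)
    = (7.16 × 10⁹) × (1.94 × 10²¹ / (3 × 7.47 × 10²⁷))^(1/3)
    = 3.17 × 10⁷ m

3.17 × 10⁷ m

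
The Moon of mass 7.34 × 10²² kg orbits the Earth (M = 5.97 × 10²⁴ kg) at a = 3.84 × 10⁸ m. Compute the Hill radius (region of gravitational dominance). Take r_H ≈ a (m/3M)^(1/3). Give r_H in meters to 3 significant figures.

r_H ≈ a (m/3M)^(1/3)
    = (3.84 × 10⁸) × (7.34 × 10²² / (3 × 5.97 × 10²⁴))^(1/3)
    = 6.15 × 10⁷ m

6.15 × 10⁷ m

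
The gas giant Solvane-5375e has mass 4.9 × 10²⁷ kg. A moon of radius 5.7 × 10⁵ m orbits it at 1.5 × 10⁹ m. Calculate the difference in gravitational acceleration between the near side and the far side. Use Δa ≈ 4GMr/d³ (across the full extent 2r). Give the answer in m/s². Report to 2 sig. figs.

Δa = 4GMr/d³
   = 4 × (6.674 × 10⁻¹¹) × (4.9 × 10²⁷) × (5.7 × 10⁵) / (1.5 × 10⁹)³
   = 2.2 × 10⁻⁴ m/s²

2.2 × 10⁻⁴ m/s²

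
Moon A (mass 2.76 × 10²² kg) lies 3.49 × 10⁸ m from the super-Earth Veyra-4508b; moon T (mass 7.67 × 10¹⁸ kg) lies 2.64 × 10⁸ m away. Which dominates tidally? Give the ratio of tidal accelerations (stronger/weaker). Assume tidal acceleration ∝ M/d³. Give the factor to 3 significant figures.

Moon A, by a factor of ≈ 1560

Compare M/d³ for the two perturbers:
Moon A: (2.76 × 10²²) / (3.49 × 10⁸)³ = 6.493 × 10⁻⁴
Moon T: (7.67 × 10¹⁸) / (2.64 × 10⁸)³ = 4.169 × 10⁻⁷
Ratio (larger/smaller) = 1560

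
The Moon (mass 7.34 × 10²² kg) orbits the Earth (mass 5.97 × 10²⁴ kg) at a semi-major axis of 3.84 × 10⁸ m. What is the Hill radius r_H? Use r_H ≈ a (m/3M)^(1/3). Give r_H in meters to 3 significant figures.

6.15 × 10⁷ m

r_H ≈ a (m/3M)^(1/3)
    = (3.84 × 10⁸) × (7.34 × 10²² / (3 × 5.97 × 10²⁴))^(1/3)
    = 6.15 × 10⁷ m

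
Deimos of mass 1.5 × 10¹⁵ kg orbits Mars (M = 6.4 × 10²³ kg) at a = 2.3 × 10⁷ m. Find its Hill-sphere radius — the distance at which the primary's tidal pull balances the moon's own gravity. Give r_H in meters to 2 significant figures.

r_H ≈ a (m/3M)^(1/3)
    = (2.3 × 10⁷) × (1.5 × 10¹⁵ / (3 × 6.4 × 10²³))^(1/3)
    = 2.1 × 10⁴ m

2.1 × 10⁴ m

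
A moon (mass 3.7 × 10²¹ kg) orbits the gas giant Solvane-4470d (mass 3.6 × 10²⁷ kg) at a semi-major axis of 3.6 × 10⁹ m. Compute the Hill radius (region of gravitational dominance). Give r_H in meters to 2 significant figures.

r_H ≈ a (m/3M)^(1/3)
    = (3.6 × 10⁹) × (3.7 × 10²¹ / (3 × 3.6 × 10²⁷))^(1/3)
    = 2.5 × 10⁷ m

2.5 × 10⁷ m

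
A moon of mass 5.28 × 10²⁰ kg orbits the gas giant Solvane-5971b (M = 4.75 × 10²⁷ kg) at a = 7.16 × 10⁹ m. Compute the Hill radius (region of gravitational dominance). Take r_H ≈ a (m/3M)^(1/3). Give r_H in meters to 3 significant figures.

2.39 × 10⁷ m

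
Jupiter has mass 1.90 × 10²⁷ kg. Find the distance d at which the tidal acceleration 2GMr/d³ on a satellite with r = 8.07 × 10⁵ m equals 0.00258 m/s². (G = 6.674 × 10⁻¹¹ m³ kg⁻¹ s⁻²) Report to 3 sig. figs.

4.30 × 10⁸ m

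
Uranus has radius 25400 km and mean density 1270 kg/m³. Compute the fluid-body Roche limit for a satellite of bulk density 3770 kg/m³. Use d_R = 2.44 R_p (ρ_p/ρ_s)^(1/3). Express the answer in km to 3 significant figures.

43100 km

d_R = 2.44 × 25400 km × (1270/3770)^(1/3)
    = 43100 km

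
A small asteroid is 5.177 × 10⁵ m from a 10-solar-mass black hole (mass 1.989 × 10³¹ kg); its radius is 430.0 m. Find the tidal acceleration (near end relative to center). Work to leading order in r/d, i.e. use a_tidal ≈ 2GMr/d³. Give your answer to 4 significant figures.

8.228 × 10⁶ m/s²

Δg = 2GMr/d³
   = 2 × (6.674 × 10⁻¹¹) × (1.989 × 10³¹) × (430.0) / (5.177 × 10⁵)³
   = 8.228 × 10⁶ m/s²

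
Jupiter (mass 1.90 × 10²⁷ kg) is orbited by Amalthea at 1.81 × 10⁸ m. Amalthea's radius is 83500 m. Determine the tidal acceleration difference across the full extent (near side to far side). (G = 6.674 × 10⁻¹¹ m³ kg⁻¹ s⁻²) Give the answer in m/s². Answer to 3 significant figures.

7.14 × 10⁻³ m/s²

Differencing GM/(d−r)² and GM/(d+r)² to first order in r/d gives 4GMr/d³.
Δa = 4GMr/d³
   = 4 × (6.674 × 10⁻¹¹) × (1.90 × 10²⁷) × (83500) / (1.81 × 10⁸)³
   = 7.14 × 10⁻³ m/s²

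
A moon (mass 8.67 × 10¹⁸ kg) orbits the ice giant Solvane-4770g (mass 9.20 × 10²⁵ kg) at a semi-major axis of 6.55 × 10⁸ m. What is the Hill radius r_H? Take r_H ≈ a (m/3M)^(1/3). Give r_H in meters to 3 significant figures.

r_H ≈ a (m/3M)^(1/3)
    = (6.55 × 10⁸) × (8.67 × 10¹⁸ / (3 × 9.20 × 10²⁵))^(1/3)
    = 2.07 × 10⁶ m

2.07 × 10⁶ m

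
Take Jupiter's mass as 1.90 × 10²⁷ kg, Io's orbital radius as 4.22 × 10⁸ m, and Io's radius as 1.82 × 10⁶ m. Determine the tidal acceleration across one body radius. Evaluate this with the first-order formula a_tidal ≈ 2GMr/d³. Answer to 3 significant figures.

6.14 × 10⁻³ m/s²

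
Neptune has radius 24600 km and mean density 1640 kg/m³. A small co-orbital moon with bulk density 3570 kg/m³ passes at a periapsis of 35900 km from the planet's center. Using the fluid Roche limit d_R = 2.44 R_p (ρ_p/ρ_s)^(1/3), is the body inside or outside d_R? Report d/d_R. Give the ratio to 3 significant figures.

inside; d/d_R ≈ 0.775

d_R = 2.44 × (24600 km) × (1640/3570)^(1/3) = 46310 km
d/d_R = (35900) / (46310) = 0.775
Since d/d_R < 1, the body is inside the Roche limit.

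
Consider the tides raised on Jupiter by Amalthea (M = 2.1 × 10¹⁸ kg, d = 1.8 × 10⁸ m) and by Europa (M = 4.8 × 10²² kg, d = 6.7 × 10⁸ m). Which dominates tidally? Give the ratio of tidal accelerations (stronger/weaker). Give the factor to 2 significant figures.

Europa, by a factor of ≈ 440

Tidal acceleration ∝ M/d³, so compare M/d³ for each.
Amalthea: (2.1 × 10¹⁸) / (1.8 × 10⁸)³ = 3.601 × 10⁻⁷
Europa: (4.8 × 10²²) / (6.7 × 10⁸)³ = 1.596 × 10⁻⁴
Ratio (larger/smaller) = 440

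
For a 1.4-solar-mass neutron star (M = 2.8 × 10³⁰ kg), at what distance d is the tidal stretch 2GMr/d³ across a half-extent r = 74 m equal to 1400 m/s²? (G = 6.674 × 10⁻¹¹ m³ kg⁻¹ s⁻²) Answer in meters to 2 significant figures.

2.7 × 10⁶ m

2GMr/d³ = a_tidal  ⇒  d = (2GMr / a_tidal)^(1/3)
d = (2 × 6.674×10⁻¹¹ × (2.8 × 10³⁰) × (74) / (1400))^(1/3)
  = 2.7 × 10⁶ m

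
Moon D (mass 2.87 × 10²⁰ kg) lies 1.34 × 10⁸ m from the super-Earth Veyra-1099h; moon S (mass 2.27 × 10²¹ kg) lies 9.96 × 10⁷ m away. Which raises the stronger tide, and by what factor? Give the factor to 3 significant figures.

Moon S, by a factor of ≈ 19.3

Tidal stretch scales as M/d³; compute that for each body.
Moon D: (2.87 × 10²⁰) / (1.34 × 10⁸)³ = 1.193 × 10⁻⁴
Moon S: (2.27 × 10²¹) / (9.96 × 10⁷)³ = 2.297 × 10⁻³
Ratio (larger/smaller) = 19.3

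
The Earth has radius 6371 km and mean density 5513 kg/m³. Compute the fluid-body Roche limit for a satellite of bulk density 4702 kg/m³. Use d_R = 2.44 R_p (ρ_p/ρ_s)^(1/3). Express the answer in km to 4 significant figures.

16390 km

d_R = 2.44 × 6371 km × (5513/4702)^(1/3)
    = 16390 km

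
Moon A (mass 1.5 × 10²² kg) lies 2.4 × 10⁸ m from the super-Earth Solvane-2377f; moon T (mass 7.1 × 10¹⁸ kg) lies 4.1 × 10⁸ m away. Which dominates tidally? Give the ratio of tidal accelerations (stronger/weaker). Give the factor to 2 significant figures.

Moon A, by a factor of ≈ 11000

Compare M/d³ for the two perturbers:
Moon A: (1.5 × 10²²) / (2.4 × 10⁸)³ = 1.085 × 10⁻³
Moon T: (7.1 × 10¹⁸) / (4.1 × 10⁸)³ = 1.030 × 10⁻⁷
Ratio (larger/smaller) = 11000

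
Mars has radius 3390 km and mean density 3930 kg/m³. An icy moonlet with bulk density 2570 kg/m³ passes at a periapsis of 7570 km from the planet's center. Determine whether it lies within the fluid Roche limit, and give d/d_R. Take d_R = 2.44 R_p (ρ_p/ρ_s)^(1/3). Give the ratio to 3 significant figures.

inside; d/d_R ≈ 0.794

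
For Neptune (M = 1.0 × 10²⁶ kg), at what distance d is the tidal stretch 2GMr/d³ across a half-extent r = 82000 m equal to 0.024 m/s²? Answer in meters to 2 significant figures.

2GMr/d³ = a_tidal  ⇒  d = (2GMr / a_tidal)^(1/3)
d = (2 × 6.674×10⁻¹¹ × (1.0 × 10²⁶) × (82000) / (0.024))^(1/3)
  = 3.6 × 10⁷ m

3.6 × 10⁷ m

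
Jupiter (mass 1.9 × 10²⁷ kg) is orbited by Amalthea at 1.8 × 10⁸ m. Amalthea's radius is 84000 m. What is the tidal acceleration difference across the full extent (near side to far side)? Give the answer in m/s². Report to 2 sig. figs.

Δa = 4GMr/d³
   = 4 × (6.674 × 10⁻¹¹) × (1.9 × 10²⁷) × (84000) / (1.8 × 10⁸)³
   = 7.3 × 10⁻³ m/s²

7.3 × 10⁻³ m/s²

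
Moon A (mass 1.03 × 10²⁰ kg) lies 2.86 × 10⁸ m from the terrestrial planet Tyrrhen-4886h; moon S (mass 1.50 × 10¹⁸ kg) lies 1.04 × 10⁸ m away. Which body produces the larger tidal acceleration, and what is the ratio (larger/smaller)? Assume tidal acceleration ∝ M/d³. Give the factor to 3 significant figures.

Tidal stretch scales as M/d³; compute that for each body.
Moon A: (1.03 × 10²⁰) / (2.86 × 10⁸)³ = 4.403 × 10⁻⁶
Moon S: (1.50 × 10¹⁸) / (1.04 × 10⁸)³ = 1.333 × 10⁻⁶
Ratio (larger/smaller) = 3.30

Moon A, by a factor of ≈ 3.30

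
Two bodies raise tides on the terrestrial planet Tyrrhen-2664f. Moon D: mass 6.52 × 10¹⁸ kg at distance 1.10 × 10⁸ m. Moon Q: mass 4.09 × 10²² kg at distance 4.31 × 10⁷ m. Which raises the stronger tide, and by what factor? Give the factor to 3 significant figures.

Moon Q, by a factor of ≈ 1.04 × 10⁵

Compare M/d³ for the two perturbers:
Moon D: (6.52 × 10¹⁸) / (1.10 × 10⁸)³ = 4.899 × 10⁻⁶
Moon Q: (4.09 × 10²²) / (4.31 × 10⁷)³ = 5.108 × 10⁻¹
Ratio (larger/smaller) = 1.04 × 10⁵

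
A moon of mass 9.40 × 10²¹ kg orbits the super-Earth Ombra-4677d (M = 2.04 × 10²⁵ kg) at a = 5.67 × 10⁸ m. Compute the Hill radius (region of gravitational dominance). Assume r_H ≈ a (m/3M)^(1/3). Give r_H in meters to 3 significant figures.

r_H ≈ a (m/3M)^(1/3)
    = (5.67 × 10⁸) × (9.40 × 10²¹ / (3 × 2.04 × 10²⁵))^(1/3)
    = 3.04 × 10⁷ m

3.04 × 10⁷ m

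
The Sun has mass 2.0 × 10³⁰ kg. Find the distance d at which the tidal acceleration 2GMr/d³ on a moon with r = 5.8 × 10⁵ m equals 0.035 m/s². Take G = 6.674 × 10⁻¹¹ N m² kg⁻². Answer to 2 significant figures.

1.6 × 10⁹ m

2GMr/d³ = a_tidal  ⇒  d = (2GMr / a_tidal)^(1/3)
d = (2 × 6.674×10⁻¹¹ × (2.0 × 10³⁰) × (5.8 × 10⁵) / (0.035))^(1/3)
  = 1.6 × 10⁹ m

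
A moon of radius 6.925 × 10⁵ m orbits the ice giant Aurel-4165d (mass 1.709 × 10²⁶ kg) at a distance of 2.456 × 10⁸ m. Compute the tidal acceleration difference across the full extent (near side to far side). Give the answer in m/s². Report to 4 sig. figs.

The field gradient is 2GM/d³; across the full diameter 2r the difference is 4GMr/d³.
Δg = 4GMr/d³
   = 4 × (6.674 × 10⁻¹¹) × (1.709 × 10²⁶) × (6.925 × 10⁵) / (2.456 × 10⁸)³
   = 2.133 × 10⁻³ m/s²

2.133 × 10⁻³ m/s²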